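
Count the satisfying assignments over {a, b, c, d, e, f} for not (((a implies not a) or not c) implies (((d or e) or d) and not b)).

30

Initial set: {not (((a implies not a) or not c) implies (((d or e) or d) and not b))}.
not (((a implies not a) or not c) implies (((d or e) or d) and not b)): α-rule — add ((a implies not a) or not c), not (((d or e) or d) and not b).
((a implies not a) or not c): β-rule — branch into (a implies not a)  //  not c.
  branch 1 (add (a implies not a)):
    not (((d or e) or d) and not b): β-rule — branch into not ((d or e) or d)  //  not not b.
      branch 1.1 (add not ((d or e) or d)):
        not ((d or e) or d): α-rule — add not (d or e), not d.
        not (d or e): α-rule — add not d, not e.
        (a implies not a): β-rule — branch into not a  //  not a.
          branch 1.1.1 (add not a):
            ○ open, literals {a=0, d=0, e=0}.
          branch 1.1.2 (add not a):
            ○ open, literals {a=0, d=0, e=0}.
      branch 1.2 (add not not b):
        (a implies not a): β-rule — branch into not a  //  not a.
          branch 1.2.1 (add not a):
            ○ open, literals {a=0, b=1}.
          branch 1.2.2 (add not a):
            ○ open, literals {a=0, b=1}.
  branch 2 (add not c):
    not (((d or e) or d) and not b): β-rule — branch into not ((d or e) or d)  //  not not b.
      branch 2.1 (add not ((d or e) or d)):
        not ((d or e) or d): α-rule — add not (d or e), not d.
        not (d or e): α-rule — add not d, not e.
        ○ open, literals {c=0, d=0, e=0}.
      branch 2.2 (add not not b):
        ○ open, literals {b=1, c=0}.
0 branches closed, 6 open.
Each open branch fixes some atoms; the unmentioned ones are free. Counting distinct full assignments: branch {a=0, d=0, e=0} (b, c, f) contributes 8 new; branch {a=0, d=0, e=0} (b, c, f) contributes 0 new; branch {a=0, b=1} (c, d, e, f) contributes 12 new; branch {a=0, b=1} (c, d, e, f) contributes 0 new; branch {c=0, d=0, e=0} (a, b, f) contributes 4 new; branch {b=1, c=0} (a, d, e, f) contributes 6 new. Total: 30.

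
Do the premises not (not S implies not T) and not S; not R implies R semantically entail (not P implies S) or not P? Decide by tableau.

Initial set: {(not (not S implies not T) and not S); (not R implies R); not ((not P implies S) or not P)}.
(not (not S implies not T) and not S): α-rule — add not (not S implies not T), not S.
not ((not P implies S) or not P): α-rule — add not (not P implies S), not not P.
not (not S implies not T): α-rule — add not S, not not T.
not (not P implies S): α-rule — add not P, not S.
× closes — contains both P and not P.
All 1 branch closes.
Every branch closed, so the premises entail the conclusion.

Yes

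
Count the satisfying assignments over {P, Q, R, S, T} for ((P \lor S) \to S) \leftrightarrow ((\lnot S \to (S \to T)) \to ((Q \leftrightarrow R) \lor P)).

Initial set: {(((P \lor S) \to S) \leftrightarrow ((\lnot S \to (S \to T)) \to ((Q \leftrightarrow R) \lor P)))}.
(((P \lor S) \to S) \leftrightarrow ((\lnot S \to (S \to T)) \to ((Q \leftrightarrow R) \lor P))): β-rule — branch into ((P \lor S) \to S), ((\lnot S \to (S \to T)) \to ((Q \leftrightarrow R) \lor P))  //  \lnot ((P \lor S) \to S), \lnot ((\lnot S \to (S \to T)) \to ((Q \leftrightarrow R) \lor P)).
  branch 1 (add ((P \lor S) \to S), ((\lnot S \to (S \to T)) \to ((Q \leftrightarrow R) \lor P))):
    ((P \lor S) \to S): β-rule — branch into \lnot (P \lor S)  //  S.
      branch 1.1 (add \lnot (P \lor S)):
        \lnot (P \lor S): α-rule — add \lnot P, \lnot S.
        ((\lnot S \to (S \to T)) \to ((Q \leftrightarrow R) \lor P)): β-rule — branch into \lnot (\lnot S \to (S \to T))  //  ((Q \leftrightarrow R) \lor P).
          branch 1.1.1 (add \lnot (\lnot S \to (S \to T))):
            \lnot (\lnot S \to (S \to T)): α-rule — add \lnot S, \lnot (S \to T).
            \lnot (S \to T): α-rule — add S, \lnot T.
            × closes — contains both S and \lnot S.
          branch 1.1.2 (add ((Q \leftrightarrow R) \lor P)):
            ((Q \leftrightarrow R) \lor P): β-rule — branch into (Q \leftrightarrow R)  //  P.
              branch 1.1.2.1 (add (Q \leftrightarrow R)):
                (Q \leftrightarrow R): β-rule — branch into Q, R  //  \lnot Q, \lnot R.
                  branch 1.1.2.1.1 (add Q, R):
                    ○ open, literals {P=F, Q=T, R=T, S=F}.
                  branch 1.1.2.1.2 (add \lnot Q, \lnot R):
                    ○ open, literals {P=F, Q=F, R=F, S=F}.
              branch 1.1.2.2 (add P):
                × closes — contains both P and \lnot P.
      branch 1.2 (add S):
        ((\lnot S \to (S \to T)) \to ((Q \leftrightarrow R) \lor P)): β-rule — branch into \lnot (\lnot S \to (S \to T))  //  ((Q \leftrightarrow R) \lor P).
          branch 1.2.1 (add \lnot (\lnot S \to (S \to T))):
            \lnot (\lnot S \to (S \to T)): α-rule — add \lnot S, \lnot (S \to T).
            × closes — contains both S and \lnot S.
          branch 1.2.2 (add ((Q \leftrightarrow R) \lor P)):
            ((Q \leftrightarrow R) \lor P): β-rule — branch into (Q \leftrightarrow R)  //  P.
              branch 1.2.2.1 (add (Q \leftrightarrow R)):
                (Q \leftrightarrow R): β-rule — branch into Q, R  //  \lnot Q, \lnot R.
                  branch 1.2.2.1.1 (add Q, R):
                    ○ open, literals {Q=T, R=T, S=T}.
                  branch 1.2.2.1.2 (add \lnot Q, \lnot R):
                    ○ open, literals {Q=F, R=F, S=T}.
              branch 1.2.2.2 (add P):
                ○ open, literals {P=T, S=T}.
  branch 2 (add \lnot ((P \lor S) \to S), \lnot ((\lnot S \to (S \to T)) \to ((Q \leftrightarrow R) \lor P))):
    \lnot ((P \lor S) \to S): α-rule — add (P \lor S), \lnot S.
    \lnot ((\lnot S \to (S \to T)) \to ((Q \leftrightarrow R) \lor P)): α-rule — add (\lnot S \to (S \to T)), \lnot ((Q \leftrightarrow R) \lor P).
    \lnot ((Q \leftrightarrow R) \lor P): α-rule — add \lnot (Q \leftrightarrow R), \lnot P.
    (P \lor S): β-rule — branch into P  //  S.
      branch 2.1 (add P):
        × closes — contains both P and \lnot P.
      branch 2.2 (add S):
        × closes — contains both S and \lnot S.
5 branches closed, 5 open.
Each open branch fixes some atoms; the unmentioned ones are free. Counting distinct full assignments: branch {P=F, Q=T, R=T, S=F} (T) contributes 2 new; branch {P=F, Q=F, R=F, S=F} (T) contributes 2 new; branch {Q=T, R=T, S=T} (P, T) contributes 4 new; branch {Q=F, R=F, S=T} (P, T) contributes 4 new; branch {P=T, S=T} (Q, R, T) contributes 4 new. Total: 16.

16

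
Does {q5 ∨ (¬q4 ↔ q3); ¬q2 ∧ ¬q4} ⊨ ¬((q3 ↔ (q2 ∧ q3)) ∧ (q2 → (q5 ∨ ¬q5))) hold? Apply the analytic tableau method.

Initial set: {T (q5 ∨ (¬q4 ↔ q3)); T (¬q2 ∧ ¬q4); F ¬((q3 ↔ (q2 ∧ q3)) ∧ (q2 → (q5 ∨ ¬q5)))}.
T (¬q2 ∧ ¬q4): α-rule — add T ¬q2, T ¬q4.
F ¬((q3 ↔ (q2 ∧ q3)) ∧ (q2 → (q5 ∨ ¬q5))): α-rule — add T (q3 ↔ (q2 ∧ q3)), T (q2 → (q5 ∨ ¬q5)).
T (q5 ∨ (¬q4 ↔ q3)): β-rule — branch into T q5  //  T (¬q4 ↔ q3).
  branch 1 (add T q5):
    T (q3 ↔ (q2 ∧ q3)): β-rule — branch into T q3, T (q2 ∧ q3)  //  F q3, F (q2 ∧ q3).
      branch 1.1 (add T q3, T (q2 ∧ q3)):
        T (q2 ∧ q3): α-rule — add T q2, T q3.
        × closes — contains both q2 and ¬q2.
      branch 1.2 (add F q3, F (q2 ∧ q3)):
        T (q2 → (q5 ∨ ¬q5)): β-rule — branch into F q2  //  T (q5 ∨ ¬q5).
          branch 1.2.1 (add F q2):
            F (q2 ∧ q3): β-rule — branch into F q2  //  F q3.
              branch 1.2.1.1 (add F q2):
                ○ open, literals {q2=F, q3=F, q4=F, q5=T}.
              branch 1.2.1.2 (add F q3):
                ○ open, literals {q2=F, q3=F, q4=F, q5=T}.
          branch 1.2.2 (add T (q5 ∨ ¬q5)):
            F (q2 ∧ q3): β-rule — branch into F q2  //  F q3.
              branch 1.2.2.1 (add F q2):
                T (q5 ∨ ¬q5): β-rule — branch into T q5  //  T ¬q5.
                  branch 1.2.2.1.1 (add T q5):
                    ○ open, literals {q2=F, q3=F, q4=F, q5=T}.
                  branch 1.2.2.1.2 (add T ¬q5):
                    × closes — contains both q5 and ¬q5.
              branch 1.2.2.2 (add F q3):
                T (q5 ∨ ¬q5): β-rule — branch into T q5  //  T ¬q5.
                  branch 1.2.2.2.1 (add T q5):
                    ○ open, literals {q2=F, q3=F, q4=F, q5=T}.
                  branch 1.2.2.2.2 (add T ¬q5):
                    × closes — contains both q5 and ¬q5.
  branch 2 (add T (¬q4 ↔ q3)):
    T (q3 ↔ (q2 ∧ q3)): β-rule — branch into T q3, T (q2 ∧ q3)  //  F q3, F (q2 ∧ q3).
      branch 2.1 (add T q3, T (q2 ∧ q3)):
        T (q2 ∧ q3): α-rule — add T q2, T q3.
        × closes — contains both q2 and ¬q2.
      branch 2.2 (add F q3, F (q2 ∧ q3)):
        T (q2 → (q5 ∨ ¬q5)): β-rule — branch into F q2  //  T (q5 ∨ ¬q5).
          branch 2.2.1 (add F q2):
            T (¬q4 ↔ q3): β-rule — branch into T ¬q4, T q3  //  F ¬q4, F q3.
              branch 2.2.1.1 (add T ¬q4, T q3):
                × closes — contains both q3 and ¬q3.
              branch 2.2.1.2 (add F ¬q4, F q3):
                × closes — contains both q4 and ¬q4.
          branch 2.2.2 (add T (q5 ∨ ¬q5)):
            T (¬q4 ↔ q3): β-rule — branch into T ¬q4, T q3  //  F ¬q4, F q3.
              branch 2.2.2.1 (add T ¬q4, T q3):
                × closes — contains both q3 and ¬q3.
              branch 2.2.2.2 (add F ¬q4, F q3):
                × closes — contains both q4 and ¬q4.
8 branches closed, 4 open.
An open branch gives a countermodel: q2=F, q3=F, q4=F, q5=T (unmentioned atoms arbitrary); the premises hold there but the conclusion fails.

No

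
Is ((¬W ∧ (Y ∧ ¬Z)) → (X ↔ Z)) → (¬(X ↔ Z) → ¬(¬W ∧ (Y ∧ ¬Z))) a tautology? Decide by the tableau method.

Valid

Assume the negation and expand:
Initial set: {¬(((¬W ∧ (Y ∧ ¬Z)) → (X ↔ Z)) → (¬(X ↔ Z) → ¬(¬W ∧ (Y ∧ ¬Z))))}.
¬(((¬W ∧ (Y ∧ ¬Z)) → (X ↔ Z)) → (¬(X ↔ Z) → ¬(¬W ∧ (Y ∧ ¬Z)))): α-rule — add ((¬W ∧ (Y ∧ ¬Z)) → (X ↔ Z)), ¬(¬(X ↔ Z) → ¬(¬W ∧ (Y ∧ ¬Z))).
¬(¬(X ↔ Z) → ¬(¬W ∧ (Y ∧ ¬Z))): α-rule — add ¬(X ↔ Z), ¬¬(¬W ∧ (Y ∧ ¬Z)).
¬¬(¬W ∧ (Y ∧ ¬Z)): α-rule — add ¬W, (Y ∧ ¬Z).
(Y ∧ ¬Z): α-rule — add Y, ¬Z.
((¬W ∧ (Y ∧ ¬Z)) → (X ↔ Z)): β-rule — branch into ¬(¬W ∧ (Y ∧ ¬Z))  //  (X ↔ Z).
  branch 1 (add ¬(¬W ∧ (Y ∧ ¬Z))):
    ¬(X ↔ Z): β-rule — branch into X, ¬Z  //  ¬X, Z.
      branch 1.1 (add X, ¬Z):
        ¬(¬W ∧ (Y ∧ ¬Z)): β-rule — branch into ¬¬W  //  ¬(Y ∧ ¬Z).
          branch 1.1.1 (add ¬¬W):
            × closes — contains both W and ¬W.
          branch 1.1.2 (add ¬(Y ∧ ¬Z)):
            ¬(Y ∧ ¬Z): β-rule — branch into ¬Y  //  ¬¬Z.
              branch 1.1.2.1 (add ¬Y):
                × closes — contains both Y and ¬Y.
              branch 1.1.2.2 (add ¬¬Z):
                × closes — contains both Z and ¬Z.
      branch 1.2 (add ¬X, Z):
        × closes — contains both Z and ¬Z.
  branch 2 (add (X ↔ Z)):
    ¬(X ↔ Z): β-rule — branch into X, ¬Z  //  ¬X, Z.
      branch 2.1 (add X, ¬Z):
        (X ↔ Z): β-rule — branch into X, Z  //  ¬X, ¬Z.
          branch 2.1.1 (add X, Z):
            × closes — contains both Z and ¬Z.
          branch 2.1.2 (add ¬X, ¬Z):
            × closes — contains both X and ¬X.
      branch 2.2 (add ¬X, Z):
        × closes — contains both Z and ¬Z.
All 7 branches close.
Every branch closed, so the negation is unsatisfiable and the formula is valid.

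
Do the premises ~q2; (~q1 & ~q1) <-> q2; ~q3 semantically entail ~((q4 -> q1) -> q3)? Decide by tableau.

Initial set: {~q2; ((~q1 & ~q1) <-> q2); ~q3; ~~((q4 -> q1) -> q3)}.
((~q1 & ~q1) <-> q2): β-rule — branch into (~q1 & ~q1), q2  //  ~(~q1 & ~q1), ~q2.
  branch 1 (add (~q1 & ~q1), q2):
    × closes — contains both q2 and ~q2.
  branch 2 (add ~(~q1 & ~q1), ~q2):
    ~~((q4 -> q1) -> q3): β-rule — branch into ~(q4 -> q1)  //  q3.
      branch 2.1 (add ~(q4 -> q1)):
        ~(q4 -> q1): α-rule — add q4, ~q1.
        ~(~q1 & ~q1): β-rule — branch into ~~q1  //  ~~q1.
          branch 2.1.1 (add ~~q1):
            × closes — contains both q1 and ~q1.
          branch 2.1.2 (add ~~q1):
            × closes — contains both q1 and ~q1.
      branch 2.2 (add q3):
        × closes — contains both q3 and ~q3.
All 4 branches close.
Every branch closed, so the premises entail the conclusion.

Yes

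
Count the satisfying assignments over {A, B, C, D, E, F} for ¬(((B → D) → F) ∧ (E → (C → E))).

Initial set: {¬(((B → D) → F) ∧ (E → (C → E)))}.
¬(((B → D) → F) ∧ (E → (C → E))): β-rule — branch into ¬((B → D) → F)  //  ¬(E → (C → E)).
  branch 1 (add ¬((B → D) → F)):
    ¬((B → D) → F): α-rule — add (B → D), ¬F.
    (B → D): β-rule — branch into ¬B  //  D.
      branch 1.1 (add ¬B):
        ○ open, literals {B=F, F=F}.
      branch 1.2 (add D):
        ○ open, literals {D=T, F=F}.
  branch 2 (add ¬(E → (C → E))):
    ¬(E → (C → E)): α-rule — add E, ¬(C → E).
    ¬(C → E): α-rule — add C, ¬E.
    × closes — contains both E and ¬E.
1 branch closed, 2 open.
Each open branch fixes some atoms; the unmentioned ones are free. Counting distinct full assignments: branch {B=F, F=F} (A, C, D, E) contributes 16 new; branch {D=T, F=F} (A, B, C, E) contributes 8 new. Total: 24.

24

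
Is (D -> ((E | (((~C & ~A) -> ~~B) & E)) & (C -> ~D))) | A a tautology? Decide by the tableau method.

Assume the negation and expand:
Initial set: {~((D -> ((E | (((~C & ~A) -> ~~B) & E)) & (C -> ~D))) | A)}.
~((D -> ((E | (((~C & ~A) -> ~~B) & E)) & (C -> ~D))) | A): α-rule — add ~(D -> ((E | (((~C & ~A) -> ~~B) & E)) & (C -> ~D))), ~A.
~(D -> ((E | (((~C & ~A) -> ~~B) & E)) & (C -> ~D))): α-rule — add D, ~((E | (((~C & ~A) -> ~~B) & E)) & (C -> ~D)).
~((E | (((~C & ~A) -> ~~B) & E)) & (C -> ~D)): β-rule — branch into ~(E | (((~C & ~A) -> ~~B) & E))  //  ~(C -> ~D).
  branch 1 (add ~(E | (((~C & ~A) -> ~~B) & E))):
    ~(E | (((~C & ~A) -> ~~B) & E)): α-rule — add ~E, ~(((~C & ~A) -> ~~B) & E).
    ~(((~C & ~A) -> ~~B) & E): β-rule — branch into ~((~C & ~A) -> ~~B)  //  ~E.
      branch 1.1 (add ~((~C & ~A) -> ~~B)):
        ~((~C & ~A) -> ~~B): α-rule — add (~C & ~A), ~~~B.
        (~C & ~A): α-rule — add ~C, ~A.
        ~~~B: drop double negation, giving ~B.
        ○ open, literals {A=false, B=false, C=false, D=true, E=false}.
      branch 1.2 (add ~E):
        ○ open, literals {A=false, D=true, E=false}.
  branch 2 (add ~(C -> ~D)):
    ~(C -> ~D): α-rule — add C, ~~D.
    ○ open, literals {A=false, C=true, D=true}.
0 branches closed, 3 open.
An open branch gives a countermodel: A=false, B=false, C=false, D=true, E=false (unmentioned atoms arbitrary); under it the original formula is false.

Not valid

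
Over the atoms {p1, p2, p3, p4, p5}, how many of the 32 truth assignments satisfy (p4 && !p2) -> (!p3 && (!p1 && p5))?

Initial set: {((p4 && !p2) -> (!p3 && (!p1 && p5)))}.
((p4 && !p2) -> (!p3 && (!p1 && p5))): β-rule — branch into !(p4 && !p2)  //  (!p3 && (!p1 && p5)).
  branch 1 (add !(p4 && !p2)):
    !(p4 && !p2): β-rule — branch into !p4  //  !!p2.
      branch 1.1 (add !p4):
        ○ open, literals {p4=false}.
      branch 1.2 (add !!p2):
        ○ open, literals {p2=true}.
  branch 2 (add (!p3 && (!p1 && p5))):
    (!p3 && (!p1 && p5)): α-rule — add !p3, (!p1 && p5).
    (!p1 && p5): α-rule — add !p1, p5.
    ○ open, literals {p1=false, p3=false, p5=true}.
0 branches closed, 3 open.
Each open branch fixes some atoms; the unmentioned ones are free. Counting distinct full assignments: branch {p4=false} (p1, p2, p3, p5) contributes 16 new; branch {p2=true} (p1, p3, p4, p5) contributes 8 new; branch {p1=false, p3=false, p5=true} (p2, p4) contributes 1 new. Total: 25.

25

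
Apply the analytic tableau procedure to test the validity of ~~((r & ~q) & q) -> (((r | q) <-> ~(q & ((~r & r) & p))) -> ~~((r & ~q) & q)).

Assume the negation and expand:
Initial set: {~(~~((r & ~q) & q) -> (((r | q) <-> ~(q & ((~r & r) & p))) -> ~~((r & ~q) & q)))}.
~(~~((r & ~q) & q) -> (((r | q) <-> ~(q & ((~r & r) & p))) -> ~~((r & ~q) & q))): α-rule — add ~~((r & ~q) & q), ~(((r | q) <-> ~(q & ((~r & r) & p))) -> ~~((r & ~q) & q)).
~~((r & ~q) & q): drop double negation, giving ((r & ~q) & q).
~(((r | q) <-> ~(q & ((~r & r) & p))) -> ~~((r & ~q) & q)): α-rule — add ((r | q) <-> ~(q & ((~r & r) & p))), ~~~((r & ~q) & q).
((r & ~q) & q): α-rule — add (r & ~q), q.
~~~((r & ~q) & q): drop double negation, giving ~((r & ~q) & q).
(r & ~q): α-rule — add r, ~q.
× closes — contains both q and ~q.
All 1 branch closes.
Every branch closed, so the negation is unsatisfiable and the formula is valid.

Valid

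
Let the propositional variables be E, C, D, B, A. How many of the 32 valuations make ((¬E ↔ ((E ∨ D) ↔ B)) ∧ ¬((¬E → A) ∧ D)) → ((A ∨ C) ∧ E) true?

25

Initial set: {(((¬E ↔ ((E ∨ D) ↔ B)) ∧ ¬((¬E → A) ∧ D)) → ((A ∨ C) ∧ E))}.
(((¬E ↔ ((E ∨ D) ↔ B)) ∧ ¬((¬E → A) ∧ D)) → ((A ∨ C) ∧ E)): β-rule — branch into ¬((¬E ↔ ((E ∨ D) ↔ B)) ∧ ¬((¬E → A) ∧ D))  //  ((A ∨ C) ∧ E).
  branch 1 (add ¬((¬E ↔ ((E ∨ D) ↔ B)) ∧ ¬((¬E → A) ∧ D))):
    ¬((¬E ↔ ((E ∨ D) ↔ B)) ∧ ¬((¬E → A) ∧ D)): β-rule — branch into ¬(¬E ↔ ((E ∨ D) ↔ B))  //  ¬¬((¬E → A) ∧ D).
      branch 1.1 (add ¬(¬E ↔ ((E ∨ D) ↔ B))):
        ¬(¬E ↔ ((E ∨ D) ↔ B)): β-rule — branch into ¬E, ¬((E ∨ D) ↔ B)  //  ¬¬E, ((E ∨ D) ↔ B).
          branch 1.1.1 (add ¬E, ¬((E ∨ D) ↔ B)):
            ¬((E ∨ D) ↔ B): β-rule — branch into (E ∨ D), ¬B  //  ¬(E ∨ D), B.
              branch 1.1.1.1 (add (E ∨ D), ¬B):
                (E ∨ D): β-rule — branch into E  //  D.
                  branch 1.1.1.1.1 (add E):
                    × closes — contains both E and ¬E.
                  branch 1.1.1.1.2 (add D):
                    ○ open, literals {B=0, D=1, E=0}.
              branch 1.1.1.2 (add ¬(E ∨ D), B):
                ¬(E ∨ D): α-rule — add ¬E, ¬D.
                ○ open, literals {B=1, D=0, E=0}.
          branch 1.1.2 (add ¬¬E, ((E ∨ D) ↔ B)):
            ((E ∨ D) ↔ B): β-rule — branch into (E ∨ D), B  //  ¬(E ∨ D), ¬B.
              branch 1.1.2.1 (add (E ∨ D), B):
                (E ∨ D): β-rule — branch into E  //  D.
                  branch 1.1.2.1.1 (add E):
                    ○ open, literals {B=1, E=1}.
                  branch 1.1.2.1.2 (add D):
                    ○ open, literals {B=1, D=1, E=1}.
              branch 1.1.2.2 (add ¬(E ∨ D), ¬B):
                ¬(E ∨ D): α-rule — add ¬E, ¬D.
                × closes — contains both E and ¬E.
      branch 1.2 (add ¬¬((¬E → A) ∧ D)):
        ¬¬((¬E → A) ∧ D): α-rule — add (¬E → A), D.
        (¬E → A): β-rule — branch into ¬¬E  //  A.
          branch 1.2.1 (add ¬¬E):
            ○ open, literals {D=1, E=1}.
          branch 1.2.2 (add A):
            ○ open, literals {A=1, D=1}.
  branch 2 (add ((A ∨ C) ∧ E)):
    ((A ∨ C) ∧ E): α-rule — add (A ∨ C), E.
    (A ∨ C): β-rule — branch into A  //  C.
      branch 2.1 (add A):
        ○ open, literals {A=1, E=1}.
      branch 2.2 (add C):
        ○ open, literals {C=1, E=1}.
2 branches closed, 8 open.
Each open branch fixes some atoms; the unmentioned ones are free. Counting distinct full assignments: branch {B=0, D=1, E=0} (C, A) contributes 4 new; branch {B=1, D=0, E=0} (C, A) contributes 4 new; branch {B=1, E=1} (C, D, A) contributes 8 new; branch {B=1, D=1, E=1} (C, A) contributes 0 new; branch {D=1, E=1} (C, B, A) contributes 4 new; branch {A=1, D=1} (E, C, B) contributes 2 new; branch {A=1, E=1} (C, D, B) contributes 2 new; branch {C=1, E=1} (D, B, A) contributes 1 new. Total: 25.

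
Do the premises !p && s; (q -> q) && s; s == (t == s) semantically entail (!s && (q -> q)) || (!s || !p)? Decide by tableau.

Yes

Initial set: {T (!p && s); T ((q -> q) && s); T (s == (t == s)); F ((!s && (q -> q)) || (!s || !p))}.
T (!p && s): α-rule — add T !p, T s.
T ((q -> q) && s): α-rule — add T (q -> q), T s.
F ((!s && (q -> q)) || (!s || !p)): α-rule — add F (!s && (q -> q)), F (!s || !p).
F (!s || !p): α-rule — add F !s, F !p.
× closes — contains both p and !p.
All 1 branch closes.
Every branch closed, so the premises entail the conclusion.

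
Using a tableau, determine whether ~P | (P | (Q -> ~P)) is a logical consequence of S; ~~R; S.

Initial set: {S; ~~R; S; ~(~P | (P | (Q -> ~P)))}.
~~R: drop double negation, giving R.
~(~P | (P | (Q -> ~P))): α-rule — add ~~P, ~(P | (Q -> ~P)).
~(P | (Q -> ~P)): α-rule — add ~P, ~(Q -> ~P).
× closes — contains both P and ~P.
All 1 branch closes.
Every branch closed, so the premises entail the conclusion.

Yes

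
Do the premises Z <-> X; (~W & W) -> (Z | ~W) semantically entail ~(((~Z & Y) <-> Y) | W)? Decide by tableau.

No

Initial set: {(Z <-> X); ((~W & W) -> (Z | ~W)); ~~(((~Z & Y) <-> Y) | W)}.
(Z <-> X): β-rule — branch into Z, X  //  ~Z, ~X.
  branch 1 (add Z, X):
    ((~W & W) -> (Z | ~W)): β-rule — branch into ~(~W & W)  //  (Z | ~W).
      branch 1.1 (add ~(~W & W)):
        ~~(((~Z & Y) <-> Y) | W): β-rule — branch into ((~Z & Y) <-> Y)  //  W.
          branch 1.1.1 (add ((~Z & Y) <-> Y)):
            ~(~W & W): β-rule — branch into ~~W  //  ~W.
              branch 1.1.1.1 (add ~~W):
                ((~Z & Y) <-> Y): β-rule — branch into (~Z & Y), Y  //  ~(~Z & Y), ~Y.
                  branch 1.1.1.1.1 (add (~Z & Y), Y):
                    (~Z & Y): α-rule — add ~Z, Y.
                    × closes — contains both Z and ~Z.
                  branch 1.1.1.1.2 (add ~(~Z & Y), ~Y):
                    ~(~Z & Y): β-rule — branch into ~~Z  //  ~Y.
                      branch 1.1.1.1.2.1 (add ~~Z):
                        ○ open, literals {W=T, X=T, Y=F, Z=T}.
                      branch 1.1.1.1.2.2 (add ~Y):
                        ○ open, literals {W=T, X=T, Y=F, Z=T}.
              branch 1.1.1.2 (add ~W):
                ((~Z & Y) <-> Y): β-rule — branch into (~Z & Y), Y  //  ~(~Z & Y), ~Y.
                  branch 1.1.1.2.1 (add (~Z & Y), Y):
                    (~Z & Y): α-rule — add ~Z, Y.
                    × closes — contains both Z and ~Z.
                  branch 1.1.1.2.2 (add ~(~Z & Y), ~Y):
                    ~(~Z & Y): β-rule — branch into ~~Z  //  ~Y.
                      branch 1.1.1.2.2.1 (add ~~Z):
                        ○ open, literals {W=F, X=T, Y=F, Z=T}.
                      branch 1.1.1.2.2.2 (add ~Y):
                        ○ open, literals {W=F, X=T, Y=F, Z=T}.
          branch 1.1.2 (add W):
            ~(~W & W): β-rule — branch into ~~W  //  ~W.
              branch 1.1.2.1 (add ~~W):
                ○ open, literals {W=T, X=T, Z=T}.
              branch 1.1.2.2 (add ~W):
                × closes — contains both W and ~W.
      branch 1.2 (add (Z | ~W)):
        ~~(((~Z & Y) <-> Y) | W): β-rule — branch into ((~Z & Y) <-> Y)  //  W.
          branch 1.2.1 (add ((~Z & Y) <-> Y)):
            (Z | ~W): β-rule — branch into Z  //  ~W.
              branch 1.2.1.1 (add Z):
                ((~Z & Y) <-> Y): β-rule — branch into (~Z & Y), Y  //  ~(~Z & Y), ~Y.
                  branch 1.2.1.1.1 (add (~Z & Y), Y):
                    (~Z & Y): α-rule — add ~Z, Y.
                    × closes — contains both Z and ~Z.
                  branch 1.2.1.1.2 (add ~(~Z & Y), ~Y):
                    ~(~Z & Y): β-rule — branch into ~~Z  //  ~Y.
                      branch 1.2.1.1.2.1 (add ~~Z):
                        ○ open, literals {X=T, Y=F, Z=T}.
                      branch 1.2.1.1.2.2 (add ~Y):
                        ○ open, literals {X=T, Y=F, Z=T}.
              branch 1.2.1.2 (add ~W):
                ((~Z & Y) <-> Y): β-rule — branch into (~Z & Y), Y  //  ~(~Z & Y), ~Y.
                  branch 1.2.1.2.1 (add (~Z & Y), Y):
                    (~Z & Y): α-rule — add ~Z, Y.
                    × closes — contains both Z and ~Z.
                  branch 1.2.1.2.2 (add ~(~Z & Y), ~Y):
                    ~(~Z & Y): β-rule — branch into ~~Z  //  ~Y.
                      branch 1.2.1.2.2.1 (add ~~Z):
                        ○ open, literals {W=F, X=T, Y=F, Z=T}.
                      branch 1.2.1.2.2.2 (add ~Y):
                        ○ open, literals {W=F, X=T, Y=F, Z=T}.
          branch 1.2.2 (add W):
            (Z | ~W): β-rule — branch into Z  //  ~W.
              branch 1.2.2.1 (add Z):
                ○ open, literals {W=T, X=T, Z=T}.
              branch 1.2.2.2 (add ~W):
                × closes — contains both W and ~W.
  branch 2 (add ~Z, ~X):
    ((~W & W) -> (Z | ~W)): β-rule — branch into ~(~W & W)  //  (Z | ~W).
      branch 2.1 (add ~(~W & W)):
        ~~(((~Z & Y) <-> Y) | W): β-rule — branch into ((~Z & Y) <-> Y)  //  W.
          branch 2.1.1 (add ((~Z & Y) <-> Y)):
            ~(~W & W): β-rule — branch into ~~W  //  ~W.
              branch 2.1.1.1 (add ~~W):
                ((~Z & Y) <-> Y): β-rule — branch into (~Z & Y), Y  //  ~(~Z & Y), ~Y.
                  branch 2.1.1.1.1 (add (~Z & Y), Y):
                    (~Z & Y): α-rule — add ~Z, Y.
                    ○ open, literals {W=T, X=F, Y=T, Z=F}.
                  branch 2.1.1.1.2 (add ~(~Z & Y), ~Y):
                    ~(~Z & Y): β-rule — branch into ~~Z  //  ~Y.
                      branch 2.1.1.1.2.1 (add ~~Z):
                        × closes — contains both Z and ~Z.
                      branch 2.1.1.1.2.2 (add ~Y):
                        ○ open, literals {W=T, X=F, Y=F, Z=F}.
              branch 2.1.1.2 (add ~W):
                ((~Z & Y) <-> Y): β-rule — branch into (~Z & Y), Y  //  ~(~Z & Y), ~Y.
                  branch 2.1.1.2.1 (add (~Z & Y), Y):
                    (~Z & Y): α-rule — add ~Z, Y.
                    ○ open, literals {W=F, X=F, Y=T, Z=F}.
                  branch 2.1.1.2.2 (add ~(~Z & Y), ~Y):
                    ~(~Z & Y): β-rule — branch into ~~Z  //  ~Y.
                      branch 2.1.1.2.2.1 (add ~~Z):
                        × closes — contains both Z and ~Z.
                      branch 2.1.1.2.2.2 (add ~Y):
                        ○ open, literals {W=F, X=F, Y=F, Z=F}.
          branch 2.1.2 (add W):
            ~(~W & W): β-rule — branch into ~~W  //  ~W.
              branch 2.1.2.1 (add ~~W):
                ○ open, literals {W=T, X=F, Z=F}.
              branch 2.1.2.2 (add ~W):
                × closes — contains both W and ~W.
      branch 2.2 (add (Z | ~W)):
        ~~(((~Z & Y) <-> Y) | W): β-rule — branch into ((~Z & Y) <-> Y)  //  W.
          branch 2.2.1 (add ((~Z & Y) <-> Y)):
            (Z | ~W): β-rule — branch into Z  //  ~W.
              branch 2.2.1.1 (add Z):
                × closes — contains both Z and ~Z.
              branch 2.2.1.2 (add ~W):
                ((~Z & Y) <-> Y): β-rule — branch into (~Z & Y), Y  //  ~(~Z & Y), ~Y.
                  branch 2.2.1.2.1 (add (~Z & Y), Y):
                    (~Z & Y): α-rule — add ~Z, Y.
                    ○ open, literals {W=F, X=F, Y=T, Z=F}.
                  branch 2.2.1.2.2 (add ~(~Z & Y), ~Y):
                    ~(~Z & Y): β-rule — branch into ~~Z  //  ~Y.
                      branch 2.2.1.2.2.1 (add ~~Z):
                        × closes — contains both Z and ~Z.
                      branch 2.2.1.2.2.2 (add ~Y):
                        ○ open, literals {W=F, X=F, Y=F, Z=F}.
          branch 2.2.2 (add W):
            (Z | ~W): β-rule — branch into Z  //  ~W.
              branch 2.2.2.1 (add Z):
                × closes — contains both Z and ~Z.
              branch 2.2.2.2 (add ~W):
                × closes — contains both W and ~W.
13 branches closed, 17 open.
An open branch gives a countermodel: W=T, X=T, Y=F, Z=T (unmentioned atoms arbitrary); the premises hold there but the conclusion fails.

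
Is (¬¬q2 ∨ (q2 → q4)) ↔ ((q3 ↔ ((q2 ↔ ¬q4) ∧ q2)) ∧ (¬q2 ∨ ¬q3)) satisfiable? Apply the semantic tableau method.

Initial set: {T ((¬¬q2 ∨ (q2 → q4)) ↔ ((q3 ↔ ((q2 ↔ ¬q4) ∧ q2)) ∧ (¬q2 ∨ ¬q3)))}.
T ((¬¬q2 ∨ (q2 → q4)) ↔ ((q3 ↔ ((q2 ↔ ¬q4) ∧ q2)) ∧ (¬q2 ∨ ¬q3))): β-rule — branch into T (¬¬q2 ∨ (q2 → q4)), T ((q3 ↔ ((q2 ↔ ¬q4) ∧ q2)) ∧ (¬q2 ∨ ¬q3))  //  F (¬¬q2 ∨ (q2 → q4)), F ((q3 ↔ ((q2 ↔ ¬q4) ∧ q2)) ∧ (¬q2 ∨ ¬q3)).
  branch 1 (add T (¬¬q2 ∨ (q2 → q4)), T ((q3 ↔ ((q2 ↔ ¬q4) ∧ q2)) ∧ (¬q2 ∨ ¬q3))):
    T ((q3 ↔ ((q2 ↔ ¬q4) ∧ q2)) ∧ (¬q2 ∨ ¬q3)): α-rule — add T (q3 ↔ ((q2 ↔ ¬q4) ∧ q2)), T (¬q2 ∨ ¬q3).
    T (¬¬q2 ∨ (q2 → q4)): β-rule — branch into T ¬¬q2  //  T (q2 → q4).
      branch 1.1 (add T ¬¬q2):
        T ¬¬q2: drop double negation, giving T q2.
        T (q3 ↔ ((q2 ↔ ¬q4) ∧ q2)): β-rule — branch into T q3, T ((q2 ↔ ¬q4) ∧ q2)  //  F q3, F ((q2 ↔ ¬q4) ∧ q2).
          branch 1.1.1 (add T q3, T ((q2 ↔ ¬q4) ∧ q2)):
            T ((q2 ↔ ¬q4) ∧ q2): α-rule — add T (q2 ↔ ¬q4), T q2.
            T (¬q2 ∨ ¬q3): β-rule — branch into T ¬q2  //  T ¬q3.
              branch 1.1.1.1 (add T ¬q2):
                × closes — contains both q2 and ¬q2.
              branch 1.1.1.2 (add T ¬q3):
                × closes — contains both q3 and ¬q3.
          branch 1.1.2 (add F q3, F ((q2 ↔ ¬q4) ∧ q2)):
            T (¬q2 ∨ ¬q3): β-rule — branch into T ¬q2  //  T ¬q3.
              branch 1.1.2.1 (add T ¬q2):
                × closes — contains both q2 and ¬q2.
              branch 1.1.2.2 (add T ¬q3):
                F ((q2 ↔ ¬q4) ∧ q2): β-rule — branch into F (q2 ↔ ¬q4)  //  F q2.
                  branch 1.1.2.2.1 (add F (q2 ↔ ¬q4)):
                    F (q2 ↔ ¬q4): β-rule — branch into T q2, F ¬q4  //  F q2, T ¬q4.
                      branch 1.1.2.2.1.1 (add T q2, F ¬q4):
                        ○ open, literals {q2=1, q3=0, q4=1}.
                      branch 1.1.2.2.1.2 (add F q2, T ¬q4):
                        × closes — contains both q2 and ¬q2.
                  branch 1.1.2.2.2 (add F q2):
                    × closes — contains both q2 and ¬q2.
      branch 1.2 (add T (q2 → q4)):
        T (q3 ↔ ((q2 ↔ ¬q4) ∧ q2)): β-rule — branch into T q3, T ((q2 ↔ ¬q4) ∧ q2)  //  F q3, F ((q2 ↔ ¬q4) ∧ q2).
          branch 1.2.1 (add T q3, T ((q2 ↔ ¬q4) ∧ q2)):
            T ((q2 ↔ ¬q4) ∧ q2): α-rule — add T (q2 ↔ ¬q4), T q2.
            T (¬q2 ∨ ¬q3): β-rule — branch into T ¬q2  //  T ¬q3.
              branch 1.2.1.1 (add T ¬q2):
                × closes — contains both q2 and ¬q2.
              branch 1.2.1.2 (add T ¬q3):
                × closes — contains both q3 and ¬q3.
          branch 1.2.2 (add F q3, F ((q2 ↔ ¬q4) ∧ q2)):
            T (¬q2 ∨ ¬q3): β-rule — branch into T ¬q2  //  T ¬q3.
              branch 1.2.2.1 (add T ¬q2):
                T (q2 → q4): β-rule — branch into F q2  //  T q4.
                  branch 1.2.2.1.1 (add F q2):
                    F ((q2 ↔ ¬q4) ∧ q2): β-rule — branch into F (q2 ↔ ¬q4)  //  F q2.
                      branch 1.2.2.1.1.1 (add F (q2 ↔ ¬q4)):
                        F (q2 ↔ ¬q4): β-rule — branch into T q2, F ¬q4  //  F q2, T ¬q4.
                          branch 1.2.2.1.1.1.1 (add T q2, F ¬q4):
                            × closes — contains both q2 and ¬q2.
                          branch 1.2.2.1.1.1.2 (add F q2, T ¬q4):
                            ○ open, literals {q2=0, q3=0, q4=0}.
                      branch 1.2.2.1.1.2 (add F q2):
                        ○ open, literals {q2=0, q3=0}.
                  branch 1.2.2.1.2 (add T q4):
                    F ((q2 ↔ ¬q4) ∧ q2): β-rule — branch into F (q2 ↔ ¬q4)  //  F q2.
                      branch 1.2.2.1.2.1 (add F (q2 ↔ ¬q4)):
                        F (q2 ↔ ¬q4): β-rule — branch into T q2, F ¬q4  //  F q2, T ¬q4.
                          branch 1.2.2.1.2.1.1 (add T q2, F ¬q4):
                            × closes — contains both q2 and ¬q2.
                          branch 1.2.2.1.2.1.2 (add F q2, T ¬q4):
                            × closes — contains both q4 and ¬q4.
                      branch 1.2.2.1.2.2 (add F q2):
                        ○ open, literals {q2=0, q3=0, q4=1}.
              branch 1.2.2.2 (add T ¬q3):
                T (q2 → q4): β-rule — branch into F q2  //  T q4.
                  branch 1.2.2.2.1 (add F q2):
                    F ((q2 ↔ ¬q4) ∧ q2): β-rule — branch into F (q2 ↔ ¬q4)  //  F q2.
                      branch 1.2.2.2.1.1 (add F (q2 ↔ ¬q4)):
                        F (q2 ↔ ¬q4): β-rule — branch into T q2, F ¬q4  //  F q2, T ¬q4.
                          branch 1.2.2.2.1.1.1 (add T q2, F ¬q4):
                            × closes — contains both q2 and ¬q2.
                          branch 1.2.2.2.1.1.2 (add F q2, T ¬q4):
                            ○ open, literals {q2=0, q3=0, q4=0}.
                      branch 1.2.2.2.1.2 (add F q2):
                        ○ open, literals {q2=0, q3=0}.
                  branch 1.2.2.2.2 (add T q4):
                    F ((q2 ↔ ¬q4) ∧ q2): β-rule — branch into F (q2 ↔ ¬q4)  //  F q2.
                      branch 1.2.2.2.2.1 (add F (q2 ↔ ¬q4)):
                        F (q2 ↔ ¬q4): β-rule — branch into T q2, F ¬q4  //  F q2, T ¬q4.
                          branch 1.2.2.2.2.1.1 (add T q2, F ¬q4):
                            ○ open, literals {q2=1, q3=0, q4=1}.
                          branch 1.2.2.2.2.1.2 (add F q2, T ¬q4):
                            × closes — contains both q4 and ¬q4.
                      branch 1.2.2.2.2.2 (add F q2):
                        ○ open, literals {q2=0, q3=0, q4=1}.
  branch 2 (add F (¬¬q2 ∨ (q2 → q4)), F ((q3 ↔ ((q2 ↔ ¬q4) ∧ q2)) ∧ (¬q2 ∨ ¬q3))):
    F (¬¬q2 ∨ (q2 → q4)): α-rule — add F ¬¬q2, F (q2 → q4).
    F ¬¬q2: drop double negation, giving F q2.
    F (q2 → q4): α-rule — add T q2, F q4.
    × closes — contains both q2 and ¬q2.
13 branches closed, 8 open.
An open branch gives a satisfying assignment: q2=1, q3=0, q4=1.

Satisfiable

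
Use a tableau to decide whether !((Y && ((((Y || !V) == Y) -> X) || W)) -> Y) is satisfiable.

Initial set: {!((Y && ((((Y || !V) == Y) -> X) || W)) -> Y)}.
!((Y && ((((Y || !V) == Y) -> X) || W)) -> Y): α-rule — add (Y && ((((Y || !V) == Y) -> X) || W)), !Y.
(Y && ((((Y || !V) == Y) -> X) || W)): α-rule — add Y, ((((Y || !V) == Y) -> X) || W).
× closes — contains both Y and !Y.
All 1 branch closes.
Every branch closed; the formula is unsatisfiable.

Unsatisfiable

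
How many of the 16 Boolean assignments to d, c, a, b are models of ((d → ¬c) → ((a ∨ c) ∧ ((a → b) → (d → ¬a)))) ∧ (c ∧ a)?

Initial set: {(((d → ¬c) → ((a ∨ c) ∧ ((a → b) → (d → ¬a)))) ∧ (c ∧ a))}.
(((d → ¬c) → ((a ∨ c) ∧ ((a → b) → (d → ¬a)))) ∧ (c ∧ a)): α-rule — add ((d → ¬c) → ((a ∨ c) ∧ ((a → b) → (d → ¬a)))), (c ∧ a).
(c ∧ a): α-rule — add c, a.
((d → ¬c) → ((a ∨ c) ∧ ((a → b) → (d → ¬a)))): β-rule — branch into ¬(d → ¬c)  //  ((a ∨ c) ∧ ((a → b) → (d → ¬a))).
  branch 1 (add ¬(d → ¬c)):
    ¬(d → ¬c): α-rule — add d, ¬¬c.
    ○ open, literals {a=1, c=1, d=1}.
  branch 2 (add ((a ∨ c) ∧ ((a → b) → (d → ¬a)))):
    ((a ∨ c) ∧ ((a → b) → (d → ¬a))): α-rule — add (a ∨ c), ((a → b) → (d → ¬a)).
    (a ∨ c): β-rule — branch into a  //  c.
      branch 2.1 (add a):
        ((a → b) → (d → ¬a)): β-rule — branch into ¬(a → b)  //  (d → ¬a).
          branch 2.1.1 (add ¬(a → b)):
            ¬(a → b): α-rule — add a, ¬b.
            ○ open, literals {a=1, b=0, c=1}.
          branch 2.1.2 (add (d → ¬a)):
            (d → ¬a): β-rule — branch into ¬d  //  ¬a.
              branch 2.1.2.1 (add ¬d):
                ○ open, literals {a=1, c=1, d=0}.
              branch 2.1.2.2 (add ¬a):
                × closes — contains both a and ¬a.
      branch 2.2 (add c):
        ((a → b) → (d → ¬a)): β-rule — branch into ¬(a → b)  //  (d → ¬a).
          branch 2.2.1 (add ¬(a → b)):
            ¬(a → b): α-rule — add a, ¬b.
            ○ open, literals {a=1, b=0, c=1}.
          branch 2.2.2 (add (d → ¬a)):
            (d → ¬a): β-rule — branch into ¬d  //  ¬a.
              branch 2.2.2.1 (add ¬d):
                ○ open, literals {a=1, c=1, d=0}.
              branch 2.2.2.2 (add ¬a):
                × closes — contains both a and ¬a.
2 branches closed, 5 open.
Each open branch fixes some atoms; the unmentioned ones are free. Counting distinct full assignments: branch {a=1, c=1, d=1} (b) contributes 2 new; branch {a=1, b=0, c=1} (d) contributes 1 new; branch {a=1, c=1, d=0} (b) contributes 1 new; branch {a=1, b=0, c=1} (d) contributes 0 new; branch {a=1, c=1, d=0} (b) contributes 0 new. Total: 4.

4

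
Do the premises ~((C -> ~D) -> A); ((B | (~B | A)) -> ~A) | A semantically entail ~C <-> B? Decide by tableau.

Initial set: {~((C -> ~D) -> A); (((B | (~B | A)) -> ~A) | A); ~(~C <-> B)}.
~((C -> ~D) -> A): α-rule — add (C -> ~D), ~A.
(((B | (~B | A)) -> ~A) | A): β-rule — branch into ((B | (~B | A)) -> ~A)  //  A.
  branch 1 (add ((B | (~B | A)) -> ~A)):
    ~(~C <-> B): β-rule — branch into ~C, ~B  //  ~~C, B.
      branch 1.1 (add ~C, ~B):
        (C -> ~D): β-rule — branch into ~C  //  ~D.
          branch 1.1.1 (add ~C):
            ((B | (~B | A)) -> ~A): β-rule — branch into ~(B | (~B | A))  //  ~A.
              branch 1.1.1.1 (add ~(B | (~B | A))):
                ~(B | (~B | A)): α-rule — add ~B, ~(~B | A).
                ~(~B | A): α-rule — add ~~B, ~A.
                × closes — contains both B and ~B.
              branch 1.1.1.2 (add ~A):
                ○ open, literals {A=0, B=0, C=0}.
          branch 1.1.2 (add ~D):
            ((B | (~B | A)) -> ~A): β-rule — branch into ~(B | (~B | A))  //  ~A.
              branch 1.1.2.1 (add ~(B | (~B | A))):
                ~(B | (~B | A)): α-rule — add ~B, ~(~B | A).
                ~(~B | A): α-rule — add ~~B, ~A.
                × closes — contains both B and ~B.
              branch 1.1.2.2 (add ~A):
                ○ open, literals {A=0, B=0, C=0, D=0}.
      branch 1.2 (add ~~C, B):
        (C -> ~D): β-rule — branch into ~C  //  ~D.
          branch 1.2.1 (add ~C):
            × closes — contains both C and ~C.
          branch 1.2.2 (add ~D):
            ((B | (~B | A)) -> ~A): β-rule — branch into ~(B | (~B | A))  //  ~A.
              branch 1.2.2.1 (add ~(B | (~B | A))):
                ~(B | (~B | A)): α-rule — add ~B, ~(~B | A).
                × closes — contains both B and ~B.
              branch 1.2.2.2 (add ~A):
                ○ open, literals {A=0, B=1, C=1, D=0}.
  branch 2 (add A):
    × closes — contains both A and ~A.
5 branches closed, 3 open.
An open branch gives a countermodel: A=0, B=0, C=0 (unmentioned atoms arbitrary); the premises hold there but the conclusion fails.

No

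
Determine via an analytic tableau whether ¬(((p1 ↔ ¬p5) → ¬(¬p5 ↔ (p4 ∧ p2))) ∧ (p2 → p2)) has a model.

Satisfiable

Initial set: {¬(((p1 ↔ ¬p5) → ¬(¬p5 ↔ (p4 ∧ p2))) ∧ (p2 → p2))}.
¬(((p1 ↔ ¬p5) → ¬(¬p5 ↔ (p4 ∧ p2))) ∧ (p2 → p2)): β-rule — branch into ¬((p1 ↔ ¬p5) → ¬(¬p5 ↔ (p4 ∧ p2)))  //  ¬(p2 → p2).
  branch 1 (add ¬((p1 ↔ ¬p5) → ¬(¬p5 ↔ (p4 ∧ p2)))):
    ¬((p1 ↔ ¬p5) → ¬(¬p5 ↔ (p4 ∧ p2))): α-rule — add (p1 ↔ ¬p5), ¬¬(¬p5 ↔ (p4 ∧ p2)).
    (p1 ↔ ¬p5): β-rule — branch into p1, ¬p5  //  ¬p1, ¬¬p5.
      branch 1.1 (add p1, ¬p5):
        ¬¬(¬p5 ↔ (p4 ∧ p2)): β-rule — branch into ¬p5, (p4 ∧ p2)  //  ¬¬p5, ¬(p4 ∧ p2).
          branch 1.1.1 (add ¬p5, (p4 ∧ p2)):
            (p4 ∧ p2): α-rule — add p4, p2.
            ○ open, literals {p1=true, p2=true, p4=true, p5=false}.
          branch 1.1.2 (add ¬¬p5, ¬(p4 ∧ p2)):
            × closes — contains both p5 and ¬p5.
      branch 1.2 (add ¬p1, ¬¬p5):
        ¬¬(¬p5 ↔ (p4 ∧ p2)): β-rule — branch into ¬p5, (p4 ∧ p2)  //  ¬¬p5, ¬(p4 ∧ p2).
          branch 1.2.1 (add ¬p5, (p4 ∧ p2)):
            × closes — contains both p5 and ¬p5.
          branch 1.2.2 (add ¬¬p5, ¬(p4 ∧ p2)):
            ¬(p4 ∧ p2): β-rule — branch into ¬p4  //  ¬p2.
              branch 1.2.2.1 (add ¬p4):
                ○ open, literals {p1=false, p4=false, p5=true}.
              branch 1.2.2.2 (add ¬p2):
                ○ open, literals {p1=false, p2=false, p5=true}.
  branch 2 (add ¬(p2 → p2)):
    ¬(p2 → p2): α-rule — add p2, ¬p2.
    × closes — contains both p2 and ¬p2.
3 branches closed, 3 open.
An open branch gives a satisfying assignment: p1=true, p2=true, p4=true, p5=false.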